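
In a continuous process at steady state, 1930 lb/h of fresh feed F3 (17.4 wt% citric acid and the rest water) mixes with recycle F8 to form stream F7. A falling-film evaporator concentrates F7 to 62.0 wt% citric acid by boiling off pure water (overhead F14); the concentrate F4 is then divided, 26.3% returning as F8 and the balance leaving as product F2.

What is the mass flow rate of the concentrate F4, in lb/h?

734.9 lb/h

Overall citric acid balance (none leaves overhead): citric acid in fresh feed = citric acid in product, i.e. 1930×0.174 = (1−0.263)·F4·0.620.
F4 = 335.82/(0.620×0.737) = 734.93 lb/h.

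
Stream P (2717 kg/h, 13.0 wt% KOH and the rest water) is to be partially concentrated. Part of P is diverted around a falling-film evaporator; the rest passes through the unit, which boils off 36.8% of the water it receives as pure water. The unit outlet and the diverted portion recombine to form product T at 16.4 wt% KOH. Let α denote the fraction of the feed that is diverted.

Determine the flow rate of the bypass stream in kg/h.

957.6 kg/h

All 2717×0.130 = 353.21 kg/h of KOH reaches T, so T = 353.21/0.164 = 2153.7 kg/h and vapour = 563.28 kg/h.
The evaporator receives (1−α)·2717 of feed at 0.870 water and removes 0.368 of that water:
0.368×0.870×(1−α)×2717 = 563.28
(1−α) = 563.28/869.87 = 0.6475;  α = 0.3525.
Bypass flow = 0.3525×2717 = 957.63 kg/h.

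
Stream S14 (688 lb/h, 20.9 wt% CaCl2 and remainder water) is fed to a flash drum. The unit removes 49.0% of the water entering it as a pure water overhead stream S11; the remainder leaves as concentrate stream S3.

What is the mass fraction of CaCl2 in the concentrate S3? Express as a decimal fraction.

CaCl2 is not removed: 688×0.209 = 143.79 lb/h of CaCl2 enters S3.
water entering = 688×0.791 = 544.21 lb/h; overhead removed = 0.490×544.21 = 266.66 lb/h.
Concentrate = 688 − 266.66 = 421.34 lb/h.
Mass fraction = 143.79/421.34 = 0.3413.

0.3413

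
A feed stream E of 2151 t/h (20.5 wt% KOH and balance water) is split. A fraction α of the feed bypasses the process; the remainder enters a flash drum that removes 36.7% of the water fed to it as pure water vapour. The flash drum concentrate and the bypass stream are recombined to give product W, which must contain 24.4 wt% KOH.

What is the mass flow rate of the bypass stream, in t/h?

All 2151×0.205 = 440.95 t/h of KOH reaches W, so W = 440.95/0.244 = 1807.2 t/h and vapour = 343.81 t/h.
The evaporator receives (1−α)·2151 of feed at 0.795 water and removes 0.367 of that water:
0.367×0.795×(1−α)×2151 = 343.81
(1−α) = 343.81/627.59 = 0.5478;  α = 0.4522.
Bypass flow = 0.4522×2151 = 972.63 t/h.

972.6 t/h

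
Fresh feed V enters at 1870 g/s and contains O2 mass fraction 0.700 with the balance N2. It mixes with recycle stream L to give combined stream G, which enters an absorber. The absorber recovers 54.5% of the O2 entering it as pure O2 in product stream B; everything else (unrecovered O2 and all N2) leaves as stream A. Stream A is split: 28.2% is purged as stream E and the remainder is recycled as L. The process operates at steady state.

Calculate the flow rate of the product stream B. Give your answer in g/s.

O2 in G: m_A = 1870×0.700 + (1−0.282)·(1−0.545)·m_A, so m_A = 1309/0.6733 = 1944.1 g/s.
Product B = 0.545×1944.1 = 1059.5 g/s.

1060 g/s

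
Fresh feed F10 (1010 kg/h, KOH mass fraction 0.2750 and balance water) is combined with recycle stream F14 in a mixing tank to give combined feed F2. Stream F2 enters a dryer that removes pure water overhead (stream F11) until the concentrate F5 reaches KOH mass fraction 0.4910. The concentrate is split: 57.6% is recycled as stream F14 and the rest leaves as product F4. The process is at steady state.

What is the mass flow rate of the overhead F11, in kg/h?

Overall KOH balance (none leaves overhead): KOH in fresh feed = KOH in product, i.e. 1010×0.275 = (1−0.576)·F5·0.491.
F5 = 277.75/(0.491×0.424) = 1334.2 kg/h.
Recycle F14 = 0.576×1334.2 = 768.47 kg/h.
Combined feed F2 = 1010 + 768.47 = 1778.5 kg/h.
Overhead F11 = F2 − F5 = 1778.5 − 1334.2 = 444.32 kg/h.

444.3 kg/h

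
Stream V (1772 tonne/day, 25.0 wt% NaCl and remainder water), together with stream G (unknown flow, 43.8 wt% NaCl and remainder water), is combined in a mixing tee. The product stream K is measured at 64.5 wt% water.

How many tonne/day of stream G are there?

2242 tonne/day

Let G be the unknown flow. Total out = 1772 + G.
water balance: 1329 + 0.562·G = 0.645·(1772 + G)
(0.562 − 0.645)·G = 0.645×1772 − 1329 = -186.06
G = -186.06 / -0.083 = 2241.7 tonne/day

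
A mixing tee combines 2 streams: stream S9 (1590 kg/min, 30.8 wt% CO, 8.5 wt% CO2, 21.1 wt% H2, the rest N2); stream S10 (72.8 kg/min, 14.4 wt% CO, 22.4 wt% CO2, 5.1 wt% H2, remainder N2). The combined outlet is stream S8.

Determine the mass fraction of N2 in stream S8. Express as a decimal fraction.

Total flow out = 1590 + 72.8 = 1662.8 kg/min.
N2 in = 1590×0.396 + 72.8×0.581 = 671.94 kg/min.
N2 mass fraction in S8 = 671.94/1662.8 = 0.4041.

0.4041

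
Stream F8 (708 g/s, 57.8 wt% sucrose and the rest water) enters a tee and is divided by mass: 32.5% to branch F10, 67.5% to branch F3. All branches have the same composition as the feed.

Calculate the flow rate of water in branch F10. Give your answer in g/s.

Branch F10 total = 0.325×708 = 230.1 g/s.
water in F10 = 0.422×230.1 = 97.102 g/s.

97.1 g/s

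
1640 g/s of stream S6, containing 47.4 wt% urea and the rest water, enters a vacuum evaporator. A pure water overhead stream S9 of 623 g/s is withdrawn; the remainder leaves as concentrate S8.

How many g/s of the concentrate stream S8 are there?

Concentrate = 1640 − 623 = 1017 g/s.

1017 g/s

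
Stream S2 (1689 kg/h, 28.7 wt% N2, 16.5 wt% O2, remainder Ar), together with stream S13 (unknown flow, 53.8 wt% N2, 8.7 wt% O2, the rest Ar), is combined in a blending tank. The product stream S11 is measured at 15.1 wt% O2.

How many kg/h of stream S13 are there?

369.5 kg/h

Let S13 be the unknown flow. Total out = 1689 + S13.
O2 balance: 278.69 + 0.087·S13 = 0.151·(1689 + S13)
(0.087 − 0.151)·S13 = 0.151×1689 − 278.69 = -23.646
S13 = -23.646 / -0.064 = 369.47 kg/h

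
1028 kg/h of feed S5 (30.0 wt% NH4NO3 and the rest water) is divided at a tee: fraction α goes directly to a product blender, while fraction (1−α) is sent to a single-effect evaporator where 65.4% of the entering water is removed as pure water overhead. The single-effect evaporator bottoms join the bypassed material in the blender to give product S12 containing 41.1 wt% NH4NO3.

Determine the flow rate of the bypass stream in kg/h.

All 1028×0.300 = 308.4 kg/h of NH4NO3 reaches S12, so S12 = 308.4/0.411 = 750.36 kg/h and vapour = 277.64 kg/h.
The evaporator receives (1−α)·1028 of feed at 0.700 water and removes 0.654 of that water:
0.654×0.700×(1−α)×1028 = 277.64
(1−α) = 277.64/470.62 = 0.5899;  α = 0.4101.
Bypass flow = 0.4101×1028 = 421.55 kg/h.

421.5 kg/h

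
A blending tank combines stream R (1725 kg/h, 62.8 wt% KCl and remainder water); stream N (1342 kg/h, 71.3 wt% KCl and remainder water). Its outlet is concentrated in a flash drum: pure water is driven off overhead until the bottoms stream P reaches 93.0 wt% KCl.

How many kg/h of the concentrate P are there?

2194 kg/h

KCl entering = 1725×0.628 + 1342×0.713 = 2040.1 kg/h.
All KCl reports to P, so P = 2040.1/0.930 = 2193.7 kg/h.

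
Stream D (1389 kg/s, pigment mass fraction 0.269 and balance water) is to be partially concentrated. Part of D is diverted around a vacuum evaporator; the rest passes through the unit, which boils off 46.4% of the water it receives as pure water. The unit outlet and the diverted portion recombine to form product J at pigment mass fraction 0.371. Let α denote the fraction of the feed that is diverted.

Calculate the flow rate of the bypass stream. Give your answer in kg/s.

All 1389×0.269 = 373.64 kg/s of pigment reaches J, so J = 373.64/0.371 = 1007.1 kg/s and vapour = 381.88 kg/s.
The evaporator receives (1−α)·1389 of feed at 0.731 water and removes 0.464 of that water:
0.464×0.731×(1−α)×1389 = 381.88
(1−α) = 381.88/471.13 = 0.8106;  α = 0.1894.
Bypass flow = 0.1894×1389 = 263.12 kg/s.

263.1 kg/s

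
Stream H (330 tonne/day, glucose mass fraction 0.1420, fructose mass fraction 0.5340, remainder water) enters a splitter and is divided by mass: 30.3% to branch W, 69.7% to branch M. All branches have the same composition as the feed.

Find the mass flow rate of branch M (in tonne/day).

230 tonne/day

Branch M flow = 0.697×330 = 230.01 tonne/day.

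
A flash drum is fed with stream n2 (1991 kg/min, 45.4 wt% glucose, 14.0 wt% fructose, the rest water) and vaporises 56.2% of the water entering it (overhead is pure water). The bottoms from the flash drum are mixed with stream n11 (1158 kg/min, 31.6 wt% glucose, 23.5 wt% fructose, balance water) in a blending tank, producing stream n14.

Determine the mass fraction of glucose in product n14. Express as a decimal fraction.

0.471

Vapour removed = 0.562×0.406×1991 = 454.29 kg/min; concentrate = 1536.7 kg/min.
glucose reaching the mixer = 903.91 (from concentrate) + 1158×0.316 = 1269.8 kg/min.
Product flow = 1536.7 + 1158 = 2694.7 kg/min; glucose fraction = 0.471.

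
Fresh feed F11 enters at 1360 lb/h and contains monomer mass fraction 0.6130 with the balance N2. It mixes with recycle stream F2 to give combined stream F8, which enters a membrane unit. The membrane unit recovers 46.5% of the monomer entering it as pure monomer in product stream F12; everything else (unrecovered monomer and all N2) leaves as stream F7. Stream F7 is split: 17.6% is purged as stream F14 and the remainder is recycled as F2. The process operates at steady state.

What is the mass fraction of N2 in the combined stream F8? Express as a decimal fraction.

N2 enters only via F11 and leaves only via the purge: 1360×0.387 = 0.176×(N2 in F7), and the membrane unit passes all N2, so N2 in F8 = N2 in F7 = 2990.5 lb/h.
monomer in F8: m_A = 1360×0.613 + (1−0.176)·(1−0.465)·m_A, so m_A = 833.68/0.5592 = 1491 lb/h.
F8 = 1491 + 2990.5 = 4481.4 lb/h.
N2 fraction in F8 = 2990.5/4481.4 = 0.6673.

0.6673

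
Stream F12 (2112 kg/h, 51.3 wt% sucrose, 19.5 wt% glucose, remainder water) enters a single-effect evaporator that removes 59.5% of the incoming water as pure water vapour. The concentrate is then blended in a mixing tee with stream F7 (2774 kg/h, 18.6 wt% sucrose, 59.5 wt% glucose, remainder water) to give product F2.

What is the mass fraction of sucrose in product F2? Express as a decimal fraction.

0.3539

Vapour removed = 0.595×0.292×2112 = 366.94 kg/h; concentrate = 1745.1 kg/h.
sucrose reaching the mixer = 1083.5 (from concentrate) + 2774×0.186 = 1599.4 kg/h.
Product flow = 1745.1 + 2774 = 4519.1 kg/h; sucrose fraction = 0.3539.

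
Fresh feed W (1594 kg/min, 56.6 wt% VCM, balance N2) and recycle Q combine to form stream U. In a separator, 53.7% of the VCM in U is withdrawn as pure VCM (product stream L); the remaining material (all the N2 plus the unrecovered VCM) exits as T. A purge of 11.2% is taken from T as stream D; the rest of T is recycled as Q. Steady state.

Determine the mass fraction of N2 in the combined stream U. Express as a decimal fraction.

0.801

N2 enters only via W and leaves only via the purge: 1594×0.434 = 0.112×(N2 in T), and the separator passes all N2, so N2 in U = N2 in T = 6176.8 kg/min.
VCM in U: m_A = 1594×0.566 + (1−0.112)·(1−0.537)·m_A, so m_A = 902.2/0.5889 = 1532.1 kg/min.
U = 1532.1 + 6176.8 = 7708.9 kg/min.
N2 fraction in U = 6176.8/7708.9 = 0.801.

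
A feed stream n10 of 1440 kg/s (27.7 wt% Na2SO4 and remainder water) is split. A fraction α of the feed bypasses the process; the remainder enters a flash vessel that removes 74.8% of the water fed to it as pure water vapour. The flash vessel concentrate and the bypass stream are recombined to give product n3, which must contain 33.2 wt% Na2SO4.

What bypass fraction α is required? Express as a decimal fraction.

All 1440×0.277 = 398.88 kg/s of Na2SO4 reaches n3, so n3 = 398.88/0.332 = 1201.4 kg/s and vapour = 238.55 kg/s.
The evaporator receives (1−α)·1440 of feed at 0.723 water and removes 0.748 of that water:
0.748×0.723×(1−α)×1440 = 238.55
(1−α) = 238.55/778.76 = 0.3063;  α = 0.6937.

0.694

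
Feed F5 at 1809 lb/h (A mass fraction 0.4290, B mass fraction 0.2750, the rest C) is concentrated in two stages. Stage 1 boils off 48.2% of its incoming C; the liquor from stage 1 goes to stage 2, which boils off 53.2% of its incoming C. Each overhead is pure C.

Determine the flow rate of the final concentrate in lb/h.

1403 lb/h

C in feed = 1809×0.296 = 535.46 lb/h.
After stage 1: C left = (1−0.482)×535.46 = 277.37; stream total = 1550.9 lb/h.
After stage 2: C left = (1−0.532)×277.37 = 129.81; final concentrate = 1403.3 lb/h.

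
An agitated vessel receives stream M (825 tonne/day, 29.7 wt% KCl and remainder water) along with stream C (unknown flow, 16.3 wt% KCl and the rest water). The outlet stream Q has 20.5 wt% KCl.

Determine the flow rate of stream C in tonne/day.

Let C be the unknown flow. Total out = 825 + C.
KCl balance: 245.02 + 0.163·C = 0.205·(825 + C)
(0.163 − 0.205)·C = 0.205×825 − 245.02 = -75.9
C = -75.9 / -0.042 = 1807.1 tonne/day

1807 tonne/day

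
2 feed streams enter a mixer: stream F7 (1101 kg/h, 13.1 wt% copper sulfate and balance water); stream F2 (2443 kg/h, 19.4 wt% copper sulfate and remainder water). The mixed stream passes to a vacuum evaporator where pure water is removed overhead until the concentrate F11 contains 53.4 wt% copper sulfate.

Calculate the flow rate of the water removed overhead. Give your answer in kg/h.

2386 kg/h

copper sulfate entering = 1101×0.131 + 2443×0.194 = 618.17 kg/h.
All copper sulfate reports to F11, so F11 = 618.17/0.534 = 1157.6 kg/h.
Total feed = 3544 kg/h; overhead = 3544 − 1157.6 = 2386.4 kg/h.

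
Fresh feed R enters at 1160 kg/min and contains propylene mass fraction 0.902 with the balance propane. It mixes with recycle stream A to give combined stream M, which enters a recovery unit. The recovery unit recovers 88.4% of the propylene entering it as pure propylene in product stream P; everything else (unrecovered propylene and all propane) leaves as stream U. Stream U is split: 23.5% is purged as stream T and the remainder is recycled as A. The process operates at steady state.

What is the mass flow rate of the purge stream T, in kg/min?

145 kg/min

propane enters only via R and leaves only via the purge: 1160×0.098 = 0.235×(propane in U), and the recovery unit passes all propane, so propane in M = propane in U = 483.74 kg/min.
propylene in M: m_A = 1160×0.902 + (1−0.235)·(1−0.884)·m_A, so m_A = 1046.3/0.9113 = 1148.2 kg/min.
U = (1−0.884)×1148.2 + 483.74 = 616.94 kg/min.
Purge T = 0.235×616.94 = 144.98 kg/min.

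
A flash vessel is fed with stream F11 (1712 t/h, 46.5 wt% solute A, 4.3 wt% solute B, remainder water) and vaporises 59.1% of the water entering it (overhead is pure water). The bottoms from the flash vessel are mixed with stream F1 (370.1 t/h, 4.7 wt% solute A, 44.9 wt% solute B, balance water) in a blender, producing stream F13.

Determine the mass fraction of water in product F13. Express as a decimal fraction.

Vapour removed = 0.591×0.492×1712 = 497.8 t/h; concentrate = 1214.2 t/h.
water reaching the mixer = 344.5 (from concentrate) + 370.1×0.504 = 531.03 t/h.
Product flow = 1214.2 + 370.1 = 1584.3 t/h; water fraction = 0.335.

0.335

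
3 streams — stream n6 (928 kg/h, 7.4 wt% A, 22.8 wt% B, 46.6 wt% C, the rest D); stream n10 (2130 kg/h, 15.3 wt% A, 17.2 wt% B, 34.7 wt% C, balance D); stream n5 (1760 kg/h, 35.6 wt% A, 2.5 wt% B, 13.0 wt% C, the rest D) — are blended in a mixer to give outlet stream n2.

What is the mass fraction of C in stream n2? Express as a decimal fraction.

0.291

Total flow out = 928 + 2130 + 1760 = 4818 kg/h.
C in = 928×0.466 + 2130×0.347 + 1760×0.130 = 1400.4 kg/h.
C mass fraction in n2 = 1400.4/4818 = 0.291.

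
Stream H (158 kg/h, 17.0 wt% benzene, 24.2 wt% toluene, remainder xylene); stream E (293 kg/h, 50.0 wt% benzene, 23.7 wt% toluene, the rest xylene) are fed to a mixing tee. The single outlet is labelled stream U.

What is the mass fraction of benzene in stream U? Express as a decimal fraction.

Total flow out = 158 + 293 = 451 kg/h.
benzene in = 158×0.170 + 293×0.500 = 173.36 kg/h.
benzene mass fraction in U = 173.36/451 = 0.384.

0.384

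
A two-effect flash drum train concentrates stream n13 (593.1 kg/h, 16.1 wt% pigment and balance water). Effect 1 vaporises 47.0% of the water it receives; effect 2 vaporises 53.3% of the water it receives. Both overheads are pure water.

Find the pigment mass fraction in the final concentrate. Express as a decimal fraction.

water in feed = 593.1×0.839 = 497.61 kg/h.
After stage 1: water left = (1−0.470)×497.61 = 263.73; stream total = 359.22 kg/h.
After stage 2: water left = (1−0.533)×263.73 = 123.16; final concentrate = 218.65 kg/h.
pigment fraction = 95.489/218.65 = 0.437.

0.437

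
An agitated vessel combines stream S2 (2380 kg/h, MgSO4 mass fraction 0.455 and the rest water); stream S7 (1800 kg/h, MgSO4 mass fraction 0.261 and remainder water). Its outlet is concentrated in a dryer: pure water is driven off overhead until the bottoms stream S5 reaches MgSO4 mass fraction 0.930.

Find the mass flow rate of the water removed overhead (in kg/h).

MgSO4 entering = 2380×0.455 + 1800×0.261 = 1552.7 kg/h.
All MgSO4 reports to S5, so S5 = 1552.7/0.930 = 1669.6 kg/h.
Total feed = 4180 kg/h; overhead = 4180 − 1669.6 = 2510.4 kg/h.

2510 kg/h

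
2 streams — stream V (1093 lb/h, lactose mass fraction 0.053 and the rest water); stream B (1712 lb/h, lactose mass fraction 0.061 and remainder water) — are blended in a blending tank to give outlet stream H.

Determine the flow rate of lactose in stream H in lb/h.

lactose out = lactose in = 1093×0.053 + 1712×0.061 = 162.36 lb/h.

162.4 lb/h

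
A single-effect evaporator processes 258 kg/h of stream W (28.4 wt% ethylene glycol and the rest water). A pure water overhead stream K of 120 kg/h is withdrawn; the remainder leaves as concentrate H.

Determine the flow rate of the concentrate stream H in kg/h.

138 kg/h

Concentrate = 258 − 120 = 138 kg/h.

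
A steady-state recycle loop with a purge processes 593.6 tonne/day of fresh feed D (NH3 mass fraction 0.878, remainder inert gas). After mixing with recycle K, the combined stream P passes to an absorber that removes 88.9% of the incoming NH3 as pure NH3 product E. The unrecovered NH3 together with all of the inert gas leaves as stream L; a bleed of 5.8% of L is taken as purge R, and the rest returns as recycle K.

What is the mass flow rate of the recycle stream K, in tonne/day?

inert gas enters only via D and leaves only via the purge: 593.6×0.122 = 0.058×(inert gas in L), and the absorber passes all inert gas, so inert gas in P = inert gas in L = 1248.6 tonne/day.
NH3 in P: m_A = 593.6×0.878 + (1−0.058)·(1−0.889)·m_A, so m_A = 521.18/0.8954 = 582.04 tonne/day.
L = (1−0.889)×582.04 + 1248.6 = 1313.2 tonne/day.
Recycle K = (1−0.058)×1313.2 = 1237 tonne/day.

1237 tonne/day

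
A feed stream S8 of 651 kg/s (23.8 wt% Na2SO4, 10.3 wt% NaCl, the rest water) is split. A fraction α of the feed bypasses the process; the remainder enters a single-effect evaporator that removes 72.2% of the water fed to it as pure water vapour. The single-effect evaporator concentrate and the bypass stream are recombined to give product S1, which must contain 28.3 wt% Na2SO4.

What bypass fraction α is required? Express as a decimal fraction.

All 651×0.238 = 154.94 kg/s of Na2SO4 reaches S1, so S1 = 154.94/0.283 = 547.48 kg/s and vapour = 103.52 kg/s.
The evaporator receives (1−α)·651 of feed at 0.659 water and removes 0.722 of that water:
0.722×0.659×(1−α)×651 = 103.52
(1−α) = 103.52/309.74 = 0.3342;  α = 0.6658.

0.666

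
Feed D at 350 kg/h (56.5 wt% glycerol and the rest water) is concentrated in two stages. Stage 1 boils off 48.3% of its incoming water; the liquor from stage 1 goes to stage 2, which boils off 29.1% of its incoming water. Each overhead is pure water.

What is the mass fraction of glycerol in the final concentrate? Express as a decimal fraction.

0.780

water in feed = 350×0.435 = 152.25 kg/h.
After stage 1: water left = (1−0.483)×152.25 = 78.713; stream total = 276.46 kg/h.
After stage 2: water left = (1−0.291)×78.713 = 55.808; final concentrate = 253.56 kg/h.
glycerol fraction = 197.75/253.56 = 0.780.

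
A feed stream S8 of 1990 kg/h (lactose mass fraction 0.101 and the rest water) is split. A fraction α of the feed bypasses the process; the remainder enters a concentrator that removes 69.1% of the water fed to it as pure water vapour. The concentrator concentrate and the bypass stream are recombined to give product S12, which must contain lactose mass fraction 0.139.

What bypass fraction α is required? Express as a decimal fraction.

All 1990×0.101 = 200.99 kg/h of lactose reaches S12, so S12 = 200.99/0.139 = 1446 kg/h and vapour = 544.03 kg/h.
The evaporator receives (1−α)·1990 of feed at 0.899 water and removes 0.691 of that water:
0.691×0.899×(1−α)×1990 = 544.03
(1−α) = 544.03/1236.2 = 0.4401;  α = 0.5599.

0.560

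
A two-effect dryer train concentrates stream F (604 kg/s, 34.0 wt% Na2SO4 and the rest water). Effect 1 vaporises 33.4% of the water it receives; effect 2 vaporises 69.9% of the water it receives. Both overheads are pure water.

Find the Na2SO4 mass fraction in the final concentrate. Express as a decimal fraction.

0.720

water in feed = 604×0.660 = 398.64 kg/s.
After stage 1: water left = (1−0.334)×398.64 = 265.49; stream total = 470.85 kg/s.
After stage 2: water left = (1−0.699)×265.49 = 79.914; final concentrate = 285.27 kg/s.
Na2SO4 fraction = 205.36/285.27 = 0.720.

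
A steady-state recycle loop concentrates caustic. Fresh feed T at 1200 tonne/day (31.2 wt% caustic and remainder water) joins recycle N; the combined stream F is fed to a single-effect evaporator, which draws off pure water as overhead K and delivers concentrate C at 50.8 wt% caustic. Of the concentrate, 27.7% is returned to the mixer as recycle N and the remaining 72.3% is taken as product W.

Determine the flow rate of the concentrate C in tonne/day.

Overall caustic balance (none leaves overhead): caustic in fresh feed = caustic in product, i.e. 1200×0.312 = (1−0.277)·C·0.508.
C = 374.4/(0.508×0.723) = 1019.4 tonne/day.

1019 tonne/day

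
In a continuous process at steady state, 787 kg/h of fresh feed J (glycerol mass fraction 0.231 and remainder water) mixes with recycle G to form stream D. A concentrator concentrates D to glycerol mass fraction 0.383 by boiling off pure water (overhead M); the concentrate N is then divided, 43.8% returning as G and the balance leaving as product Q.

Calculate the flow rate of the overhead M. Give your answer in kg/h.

312.3 kg/h

Overall glycerol balance (none leaves overhead): glycerol in fresh feed = glycerol in product, i.e. 787×0.231 = (1−0.438)·N·0.383.
N = 181.8/(0.383×0.562) = 844.6 kg/h.
Recycle G = 0.438×844.6 = 369.94 kg/h.
Combined feed D = 787 + 369.94 = 1156.9 kg/h.
Overhead M = D − N = 1156.9 − 844.6 = 312.33 kg/h.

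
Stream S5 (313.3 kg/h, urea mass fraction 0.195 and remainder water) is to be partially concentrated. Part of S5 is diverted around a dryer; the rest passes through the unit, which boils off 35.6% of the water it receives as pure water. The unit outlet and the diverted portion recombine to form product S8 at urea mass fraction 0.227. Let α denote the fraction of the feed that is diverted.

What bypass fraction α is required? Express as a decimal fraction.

0.508

All 313.3×0.195 = 61.094 kg/h of urea reaches S8, so S8 = 61.094/0.227 = 269.13 kg/h and vapour = 44.166 kg/h.
The evaporator receives (1−α)·313.3 of feed at 0.805 water and removes 0.356 of that water:
0.356×0.805×(1−α)×313.3 = 44.166
(1−α) = 44.166/89.786 = 0.4919;  α = 0.5081.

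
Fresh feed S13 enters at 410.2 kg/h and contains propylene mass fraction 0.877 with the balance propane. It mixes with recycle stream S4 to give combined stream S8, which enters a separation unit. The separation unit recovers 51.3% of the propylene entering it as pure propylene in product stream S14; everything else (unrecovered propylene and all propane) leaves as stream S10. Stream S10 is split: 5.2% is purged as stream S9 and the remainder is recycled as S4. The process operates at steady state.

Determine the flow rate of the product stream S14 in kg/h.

342.8 kg/h

propylene in S8: m_A = 410.2×0.877 + (1−0.052)·(1−0.513)·m_A, so m_A = 359.75/0.5383 = 668.27 kg/h.
Product S14 = 0.513×668.27 = 342.82 kg/h.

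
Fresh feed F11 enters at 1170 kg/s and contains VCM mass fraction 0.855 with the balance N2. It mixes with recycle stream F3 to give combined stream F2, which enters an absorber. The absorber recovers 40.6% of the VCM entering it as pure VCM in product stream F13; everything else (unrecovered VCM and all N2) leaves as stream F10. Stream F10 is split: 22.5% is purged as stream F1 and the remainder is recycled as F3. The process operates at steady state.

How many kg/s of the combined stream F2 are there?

2608 kg/s

N2 enters only via F11 and leaves only via the purge: 1170×0.145 = 0.225×(N2 in F10), and the absorber passes all N2, so N2 in F2 = N2 in F10 = 754 kg/s.
VCM in F2: m_A = 1170×0.855 + (1−0.225)·(1−0.406)·m_A, so m_A = 1000.4/0.5396 = 1853.7 kg/s.
F2 = 1853.7 + 754 = 2607.7 kg/s.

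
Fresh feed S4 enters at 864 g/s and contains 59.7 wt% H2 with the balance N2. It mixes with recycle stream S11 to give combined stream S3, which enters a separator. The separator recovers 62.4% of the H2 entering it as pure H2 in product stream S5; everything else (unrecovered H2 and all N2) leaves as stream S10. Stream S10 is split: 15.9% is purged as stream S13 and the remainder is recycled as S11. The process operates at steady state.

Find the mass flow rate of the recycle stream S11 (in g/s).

2080 g/s

N2 enters only via S4 and leaves only via the purge: 864×0.403 = 0.159×(N2 in S10), and the separator passes all N2, so N2 in S3 = N2 in S10 = 2189.9 g/s.
H2 in S3: m_A = 864×0.597 + (1−0.159)·(1−0.624)·m_A, so m_A = 515.81/0.6838 = 754.34 g/s.
S10 = (1−0.624)×754.34 + 2189.9 = 2473.5 g/s.
Recycle S11 = (1−0.159)×2473.5 = 2080.2 g/s.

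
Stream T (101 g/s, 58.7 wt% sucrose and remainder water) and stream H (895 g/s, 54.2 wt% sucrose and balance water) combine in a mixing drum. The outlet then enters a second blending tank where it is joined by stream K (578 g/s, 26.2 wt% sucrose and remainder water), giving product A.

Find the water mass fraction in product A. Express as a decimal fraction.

0.5579

Overall, product flow = 1574 g/s.
water in = 101×0.413 + 895×0.458 + 578×0.738 = 878.19 g/s.
water fraction in A = 0.5579.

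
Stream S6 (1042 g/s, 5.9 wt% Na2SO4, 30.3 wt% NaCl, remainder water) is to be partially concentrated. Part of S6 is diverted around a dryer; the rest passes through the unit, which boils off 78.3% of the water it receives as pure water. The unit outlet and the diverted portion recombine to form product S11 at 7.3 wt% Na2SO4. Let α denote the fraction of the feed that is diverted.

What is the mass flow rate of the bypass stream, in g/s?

642 g/s

All 1042×0.059 = 61.478 g/s of Na2SO4 reaches S11, so S11 = 61.478/0.073 = 842.16 g/s and vapour = 199.84 g/s.
The evaporator receives (1−α)·1042 of feed at 0.638 water and removes 0.783 of that water:
0.783×0.638×(1−α)×1042 = 199.84
(1−α) = 199.84/520.54 = 0.3839;  α = 0.6161.
Bypass flow = 0.6161×1042 = 641.97 g/s.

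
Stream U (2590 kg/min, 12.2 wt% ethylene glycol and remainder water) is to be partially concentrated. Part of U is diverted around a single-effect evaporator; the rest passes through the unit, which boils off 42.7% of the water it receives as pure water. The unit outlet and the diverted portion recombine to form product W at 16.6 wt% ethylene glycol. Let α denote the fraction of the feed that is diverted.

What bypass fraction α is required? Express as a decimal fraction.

All 2590×0.122 = 315.98 kg/min of ethylene glycol reaches W, so W = 315.98/0.166 = 1903.5 kg/min and vapour = 686.51 kg/min.
The evaporator receives (1−α)·2590 of feed at 0.878 water and removes 0.427 of that water:
0.427×0.878×(1−α)×2590 = 686.51
(1−α) = 686.51/971.01 = 0.7070;  α = 0.2930.

0.293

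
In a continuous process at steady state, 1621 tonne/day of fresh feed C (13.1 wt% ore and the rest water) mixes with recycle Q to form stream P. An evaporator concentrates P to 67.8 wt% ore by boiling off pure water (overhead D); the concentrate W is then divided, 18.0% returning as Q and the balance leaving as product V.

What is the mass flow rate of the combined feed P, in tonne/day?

Overall ore balance (none leaves overhead): ore in fresh feed = ore in product, i.e. 1621×0.131 = (1−0.180)·W·0.678.
W = 212.35/(0.678×0.820) = 381.95 tonne/day.
Recycle Q = 0.180×381.95 = 68.752 tonne/day.
Combined feed P = 1621 + 68.752 = 1689.8 tonne/day.

1690 tonne/day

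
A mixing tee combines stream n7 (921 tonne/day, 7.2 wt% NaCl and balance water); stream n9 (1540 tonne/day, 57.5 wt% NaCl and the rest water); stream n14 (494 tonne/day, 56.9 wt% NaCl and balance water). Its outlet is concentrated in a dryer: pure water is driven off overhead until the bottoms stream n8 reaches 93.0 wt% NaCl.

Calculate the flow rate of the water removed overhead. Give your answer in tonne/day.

1629 tonne/day

NaCl entering = 921×0.072 + 1540×0.575 + 494×0.569 = 1232.9 tonne/day.
All NaCl reports to n8, so n8 = 1232.9/0.930 = 1325.7 tonne/day.
Total feed = 2955 tonne/day; overhead = 2955 − 1325.7 = 1629.3 tonne/day.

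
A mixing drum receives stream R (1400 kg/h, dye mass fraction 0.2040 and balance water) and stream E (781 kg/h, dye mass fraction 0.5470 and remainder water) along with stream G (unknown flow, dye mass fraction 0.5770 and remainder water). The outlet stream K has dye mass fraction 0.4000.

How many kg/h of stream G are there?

Let G be the unknown flow. Total out = 2181 + G.
dye balance: 712.81 + 0.577·G = 0.400·(2181 + G)
(0.577 − 0.400)·G = 0.400×2181 − 712.81 = 159.59
G = 159.59 / 0.177 = 901.66 kg/h

901.7 kg/h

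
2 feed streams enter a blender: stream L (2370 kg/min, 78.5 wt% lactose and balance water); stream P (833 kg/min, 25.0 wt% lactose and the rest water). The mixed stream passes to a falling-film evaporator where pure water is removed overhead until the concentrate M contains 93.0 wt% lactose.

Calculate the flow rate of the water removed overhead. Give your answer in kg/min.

lactose entering = 2370×0.785 + 833×0.250 = 2068.7 kg/min.
All lactose reports to M, so M = 2068.7/0.930 = 2224.4 kg/min.
Total feed = 3203 kg/min; overhead = 3203 − 2224.4 = 978.59 kg/min.

978.6 kg/min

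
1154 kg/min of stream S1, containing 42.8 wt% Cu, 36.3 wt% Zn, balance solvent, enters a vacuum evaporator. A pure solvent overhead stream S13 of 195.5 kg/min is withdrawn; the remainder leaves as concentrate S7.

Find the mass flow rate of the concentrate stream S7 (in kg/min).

Concentrate = 1154 − 195.5 = 958.5 kg/min.

958.5 kg/min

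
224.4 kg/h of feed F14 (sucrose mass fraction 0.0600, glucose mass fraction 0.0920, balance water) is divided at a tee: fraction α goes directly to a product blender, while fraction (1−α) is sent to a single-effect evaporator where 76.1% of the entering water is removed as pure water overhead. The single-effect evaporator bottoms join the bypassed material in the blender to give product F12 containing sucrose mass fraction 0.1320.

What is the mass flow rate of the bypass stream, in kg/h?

All 224.4×0.060 = 13.464 kg/h of sucrose reaches F12, so F12 = 13.464/0.132 = 102 kg/h and vapour = 122.4 kg/h.
The evaporator receives (1−α)·224.4 of feed at 0.848 water and removes 0.761 of that water:
0.761×0.848×(1−α)×224.4 = 122.4
(1−α) = 122.4/144.81 = 0.8452;  α = 0.1548.
Bypass flow = 0.1548×224.4 = 34.729 kg/h.

34.73 kg/h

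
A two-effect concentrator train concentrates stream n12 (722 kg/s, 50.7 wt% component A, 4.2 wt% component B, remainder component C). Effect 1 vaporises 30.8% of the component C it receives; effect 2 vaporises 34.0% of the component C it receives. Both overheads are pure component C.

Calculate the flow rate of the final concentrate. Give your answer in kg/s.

component C in feed = 722×0.451 = 325.62 kg/s.
After stage 1: component C left = (1−0.308)×325.62 = 225.33; stream total = 621.71 kg/s.
After stage 2: component C left = (1−0.340)×225.33 = 148.72; final concentrate = 545.1 kg/s.

545.1 kg/s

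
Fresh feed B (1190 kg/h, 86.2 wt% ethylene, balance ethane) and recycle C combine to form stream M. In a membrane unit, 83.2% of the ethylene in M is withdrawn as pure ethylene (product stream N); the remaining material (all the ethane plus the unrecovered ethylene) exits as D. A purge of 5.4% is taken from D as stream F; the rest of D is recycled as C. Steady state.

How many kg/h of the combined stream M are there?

4261 kg/h

ethane enters only via B and leaves only via the purge: 1190×0.138 = 0.054×(ethane in D), and the membrane unit passes all ethane, so ethane in M = ethane in D = 3041.1 kg/h.
ethylene in M: m_A = 1190×0.862 + (1−0.054)·(1−0.832)·m_A, so m_A = 1025.8/0.8411 = 1219.6 kg/h.
M = 1219.6 + 3041.1 = 4260.7 kg/h.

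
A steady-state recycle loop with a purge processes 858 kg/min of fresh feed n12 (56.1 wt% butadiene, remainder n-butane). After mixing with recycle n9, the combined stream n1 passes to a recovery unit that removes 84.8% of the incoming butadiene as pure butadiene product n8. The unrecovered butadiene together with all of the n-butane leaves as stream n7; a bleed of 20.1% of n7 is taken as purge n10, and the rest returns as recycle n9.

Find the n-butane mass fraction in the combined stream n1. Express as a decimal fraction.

0.774

n-butane enters only via n12 and leaves only via the purge: 858×0.439 = 0.201×(n-butane in n7), and the recovery unit passes all n-butane, so n-butane in n1 = n-butane in n7 = 1873.9 kg/min.
butadiene in n1: m_A = 858×0.561 + (1−0.201)·(1−0.848)·m_A, so m_A = 481.34/0.8786 = 547.88 kg/min.
n1 = 547.88 + 1873.9 = 2421.8 kg/min.
n-butane fraction in n1 = 1873.9/2421.8 = 0.774.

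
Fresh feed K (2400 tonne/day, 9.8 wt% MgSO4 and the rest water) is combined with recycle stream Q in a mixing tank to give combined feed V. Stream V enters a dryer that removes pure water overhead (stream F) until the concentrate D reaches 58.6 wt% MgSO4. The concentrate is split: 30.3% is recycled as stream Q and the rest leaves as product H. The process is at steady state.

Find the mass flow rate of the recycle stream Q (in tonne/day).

Overall MgSO4 balance (none leaves overhead): MgSO4 in fresh feed = MgSO4 in product, i.e. 2400×0.098 = (1−0.303)·D·0.586.
D = 235.2/(0.586×0.697) = 575.85 tonne/day.
Recycle Q = 0.303×575.85 = 174.48 tonne/day.

174.5 tonne/day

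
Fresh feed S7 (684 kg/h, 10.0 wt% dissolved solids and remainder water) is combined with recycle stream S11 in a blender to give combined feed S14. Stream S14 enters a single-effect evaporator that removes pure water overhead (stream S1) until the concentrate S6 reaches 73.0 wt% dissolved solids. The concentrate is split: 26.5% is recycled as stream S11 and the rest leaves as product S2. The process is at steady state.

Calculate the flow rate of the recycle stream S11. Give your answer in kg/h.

Overall dissolved solids balance (none leaves overhead): dissolved solids in fresh feed = dissolved solids in product, i.e. 684×0.100 = (1−0.265)·S6·0.730.
S6 = 68.4/(0.730×0.735) = 127.48 kg/h.
Recycle S11 = 0.265×127.48 = 33.782 kg/h.

33.78 kg/h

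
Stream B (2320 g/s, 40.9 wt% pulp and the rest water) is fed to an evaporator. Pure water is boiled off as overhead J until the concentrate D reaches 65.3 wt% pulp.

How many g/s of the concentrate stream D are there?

pulp is conserved: 2320×0.409 = 948.88 g/s all reports to the concentrate.
Concentrate = 948.88/(target fraction) = 1453.1 g/s.

1453 g/s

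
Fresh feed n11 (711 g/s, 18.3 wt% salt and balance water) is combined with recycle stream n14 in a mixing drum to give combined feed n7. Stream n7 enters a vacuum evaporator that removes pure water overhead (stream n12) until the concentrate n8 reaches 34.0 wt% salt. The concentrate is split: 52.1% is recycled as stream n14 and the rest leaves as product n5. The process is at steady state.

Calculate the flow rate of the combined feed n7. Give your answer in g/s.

Overall salt balance (none leaves overhead): salt in fresh feed = salt in product, i.e. 711×0.183 = (1−0.521)·n8·0.340.
n8 = 130.11/(0.340×0.479) = 798.93 g/s.
Recycle n14 = 0.521×798.93 = 416.24 g/s.
Combined feed n7 = 711 + 416.24 = 1127.2 g/s.

1127 g/s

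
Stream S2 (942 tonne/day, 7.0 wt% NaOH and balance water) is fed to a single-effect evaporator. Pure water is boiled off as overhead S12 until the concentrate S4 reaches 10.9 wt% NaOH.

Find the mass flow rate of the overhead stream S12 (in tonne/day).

NaOH is conserved: 942×0.070 = 65.94 tonne/day all reports to the concentrate.
Concentrate = 65.94/(target fraction) = 604.95 tonne/day.
Overhead = 942 − 604.95 = 337.05 tonne/day.

337 tonne/day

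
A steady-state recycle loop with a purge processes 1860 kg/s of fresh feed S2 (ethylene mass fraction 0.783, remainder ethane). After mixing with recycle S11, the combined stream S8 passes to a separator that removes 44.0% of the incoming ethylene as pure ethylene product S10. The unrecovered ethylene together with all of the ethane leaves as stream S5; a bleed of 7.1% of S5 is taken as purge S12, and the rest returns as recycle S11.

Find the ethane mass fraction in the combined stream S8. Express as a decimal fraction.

0.652

ethane enters only via S2 and leaves only via the purge: 1860×0.217 = 0.071×(ethane in S5), and the separator passes all ethane, so ethane in S8 = ethane in S5 = 5684.8 kg/s.
ethylene in S8: m_A = 1860×0.783 + (1−0.071)·(1−0.440)·m_A, so m_A = 1456.4/0.4798 = 3035.6 kg/s.
S8 = 3035.6 + 5684.8 = 8720.4 kg/s.
ethane fraction in S8 = 5684.8/8720.4 = 0.652.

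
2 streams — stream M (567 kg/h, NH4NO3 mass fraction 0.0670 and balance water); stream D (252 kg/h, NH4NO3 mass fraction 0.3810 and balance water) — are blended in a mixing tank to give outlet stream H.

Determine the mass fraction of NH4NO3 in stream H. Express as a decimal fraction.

0.1636

Total flow out = 567 + 252 = 819 kg/h.
NH4NO3 in = 567×0.067 + 252×0.381 = 134 kg/h.
NH4NO3 mass fraction in H = 134/819 = 0.1636.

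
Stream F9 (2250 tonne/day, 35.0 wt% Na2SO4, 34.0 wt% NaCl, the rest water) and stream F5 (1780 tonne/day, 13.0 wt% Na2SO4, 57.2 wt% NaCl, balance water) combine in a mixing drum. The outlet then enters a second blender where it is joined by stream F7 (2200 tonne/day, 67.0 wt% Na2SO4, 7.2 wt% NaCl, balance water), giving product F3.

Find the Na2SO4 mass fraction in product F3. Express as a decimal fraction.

0.400

Overall, product flow = 6230 tonne/day.
Na2SO4 in = 2250×0.350 + 1780×0.130 + 2200×0.670 = 2492.9 tonne/day.
Na2SO4 fraction in F3 = 0.400.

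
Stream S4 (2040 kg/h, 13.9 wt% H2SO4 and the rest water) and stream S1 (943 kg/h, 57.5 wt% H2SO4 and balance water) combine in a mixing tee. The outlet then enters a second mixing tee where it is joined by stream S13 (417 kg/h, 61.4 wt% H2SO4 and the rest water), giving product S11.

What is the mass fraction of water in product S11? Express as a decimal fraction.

0.6818

Overall, product flow = 3400 kg/h.
water in = 2040×0.861 + 943×0.425 + 417×0.386 = 2318.2 kg/h.
water fraction in S11 = 0.6818.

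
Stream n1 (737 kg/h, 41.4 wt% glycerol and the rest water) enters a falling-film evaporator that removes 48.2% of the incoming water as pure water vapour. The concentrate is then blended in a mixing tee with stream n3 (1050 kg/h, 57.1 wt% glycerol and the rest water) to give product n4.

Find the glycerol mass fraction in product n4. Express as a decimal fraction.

0.573

Vapour removed = 0.482×0.586×737 = 208.17 kg/h; concentrate = 528.83 kg/h.
glycerol reaching the mixer = 305.12 (from concentrate) + 1050×0.571 = 904.67 kg/h.
Product flow = 528.83 + 1050 = 1578.8 kg/h; glycerol fraction = 0.573.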